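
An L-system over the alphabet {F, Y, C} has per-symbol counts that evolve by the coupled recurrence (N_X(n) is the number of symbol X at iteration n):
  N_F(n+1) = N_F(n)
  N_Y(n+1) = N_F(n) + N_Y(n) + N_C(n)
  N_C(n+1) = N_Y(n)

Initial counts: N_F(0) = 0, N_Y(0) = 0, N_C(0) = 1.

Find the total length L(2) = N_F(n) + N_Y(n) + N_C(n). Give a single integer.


Step 0: N_F=0, N_Y=0, N_C=1, L=1
Step 1: N_F=0, N_Y=1, N_C=0, L=1
Step 2: N_F=0, N_Y=1, N_C=1, L=2

Answer: 2


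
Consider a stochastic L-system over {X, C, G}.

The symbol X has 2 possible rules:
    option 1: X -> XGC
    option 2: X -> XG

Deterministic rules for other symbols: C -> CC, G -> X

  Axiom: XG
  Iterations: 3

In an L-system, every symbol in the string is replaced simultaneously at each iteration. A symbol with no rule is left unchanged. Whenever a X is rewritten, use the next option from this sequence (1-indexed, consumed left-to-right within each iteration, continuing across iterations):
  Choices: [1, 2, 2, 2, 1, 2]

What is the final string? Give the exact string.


Step 0: XG
Step 1: XGCX  (used choices [1])
Step 2: XGXCCXG  (used choices [2, 2])
Step 3: XGXXGCCCCCXGX  (used choices [2, 1, 2])

Answer: XGXXGCCCCCXGX


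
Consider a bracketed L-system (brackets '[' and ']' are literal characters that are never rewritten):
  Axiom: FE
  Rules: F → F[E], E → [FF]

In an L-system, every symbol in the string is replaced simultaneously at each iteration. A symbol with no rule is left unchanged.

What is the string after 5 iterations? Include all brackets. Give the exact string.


Answer: F[E][[FF]][[F[E]F[E]]][[F[E][[FF]]F[E][[FF]]]][[F[E][[FF]][[F[E]F[E]]]F[E][[FF]][[F[E]F[E]]]]][F[E][[FF]][[F[E]F[E]]][[F[E][[FF]]F[E][[FF]]]]F[E][[FF]][[F[E]F[E]]][[F[E][[FF]]F[E][[FF]]]]]

Derivation:
Step 0: FE
Step 1: F[E][FF]
Step 2: F[E][[FF]][F[E]F[E]]
Step 3: F[E][[FF]][[F[E]F[E]]][F[E][[FF]]F[E][[FF]]]
Step 4: F[E][[FF]][[F[E]F[E]]][[F[E][[FF]]F[E][[FF]]]][F[E][[FF]][[F[E]F[E]]]F[E][[FF]][[F[E]F[E]]]]
Step 5: F[E][[FF]][[F[E]F[E]]][[F[E][[FF]]F[E][[FF]]]][[F[E][[FF]][[F[E]F[E]]]F[E][[FF]][[F[E]F[E]]]]][F[E][[FF]][[F[E]F[E]]][[F[E][[FF]]F[E][[FF]]]]F[E][[FF]][[F[E]F[E]]][[F[E][[FF]]F[E][[FF]]]]]


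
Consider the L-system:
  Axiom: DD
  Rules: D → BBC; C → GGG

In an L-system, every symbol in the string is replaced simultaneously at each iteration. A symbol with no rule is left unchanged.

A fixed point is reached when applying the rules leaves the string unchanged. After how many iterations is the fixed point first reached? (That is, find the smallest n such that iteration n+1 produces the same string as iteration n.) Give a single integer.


Step 0: DD
Step 1: BBCBBC
Step 2: BBGGGBBGGG
Step 3: BBGGGBBGGG  (unchanged — fixed point at step 2)

Answer: 2


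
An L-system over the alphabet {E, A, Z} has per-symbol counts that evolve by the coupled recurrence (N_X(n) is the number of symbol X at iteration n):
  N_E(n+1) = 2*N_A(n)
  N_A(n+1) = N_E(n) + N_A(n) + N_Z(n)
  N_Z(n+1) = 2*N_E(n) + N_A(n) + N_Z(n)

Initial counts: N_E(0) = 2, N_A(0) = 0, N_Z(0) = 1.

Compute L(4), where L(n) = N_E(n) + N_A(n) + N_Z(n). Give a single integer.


Answer: 192

Derivation:
Step 0: N_E=2, N_A=0, N_Z=1, L=3
Step 1: N_E=0, N_A=3, N_Z=5, L=8
Step 2: N_E=6, N_A=8, N_Z=8, L=22
Step 3: N_E=16, N_A=22, N_Z=28, L=66
Step 4: N_E=44, N_A=66, N_Z=82, L=192


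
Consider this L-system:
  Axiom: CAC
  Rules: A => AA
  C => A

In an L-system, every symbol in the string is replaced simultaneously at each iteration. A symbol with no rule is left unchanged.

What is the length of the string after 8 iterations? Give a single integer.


Step 0: length = 3
Step 1: length = 4
Step 2: length = 8
Step 3: length = 16
Step 4: length = 32
Step 5: length = 64
Step 6: length = 128
Step 7: length = 256
Step 8: length = 512

Answer: 512


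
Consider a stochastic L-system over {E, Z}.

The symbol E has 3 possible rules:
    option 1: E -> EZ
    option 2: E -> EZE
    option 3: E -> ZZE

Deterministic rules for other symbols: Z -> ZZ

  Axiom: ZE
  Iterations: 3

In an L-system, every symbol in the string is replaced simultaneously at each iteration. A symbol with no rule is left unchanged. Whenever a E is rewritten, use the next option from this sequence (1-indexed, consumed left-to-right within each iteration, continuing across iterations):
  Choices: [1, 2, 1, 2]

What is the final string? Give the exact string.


Step 0: ZE
Step 1: ZZEZ  (used choices [1])
Step 2: ZZZZEZEZZ  (used choices [2])
Step 3: ZZZZZZZZEZZZEZEZZZZ  (used choices [1, 2])

Answer: ZZZZZZZZEZZZEZEZZZZ


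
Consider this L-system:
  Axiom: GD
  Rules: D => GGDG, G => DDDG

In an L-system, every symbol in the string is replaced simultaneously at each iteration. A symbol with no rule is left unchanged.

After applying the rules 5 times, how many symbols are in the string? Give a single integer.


Answer: 2048

Derivation:
Step 0: length = 2
Step 1: length = 8
Step 2: length = 32
Step 3: length = 128
Step 4: length = 512
Step 5: length = 2048


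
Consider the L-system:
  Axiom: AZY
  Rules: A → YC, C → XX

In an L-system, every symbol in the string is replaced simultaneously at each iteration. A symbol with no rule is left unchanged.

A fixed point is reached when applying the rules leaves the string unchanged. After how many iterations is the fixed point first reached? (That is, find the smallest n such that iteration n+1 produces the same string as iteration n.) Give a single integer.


Step 0: AZY
Step 1: YCZY
Step 2: YXXZY
Step 3: YXXZY  (unchanged — fixed point at step 2)

Answer: 2


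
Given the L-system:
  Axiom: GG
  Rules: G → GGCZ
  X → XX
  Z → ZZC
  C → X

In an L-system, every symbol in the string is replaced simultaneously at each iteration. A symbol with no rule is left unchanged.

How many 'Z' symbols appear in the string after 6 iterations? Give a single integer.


Answer: 384

Derivation:
Step 0: length=2, 'Z' count=0
Step 1: length=8, 'Z' count=2
Step 2: length=24, 'Z' count=8
Step 3: length=66, 'Z' count=24
Step 4: length=172, 'Z' count=64
Step 5: length=432, 'Z' count=160
Step 6: length=1056, 'Z' count=384
Final string: GGCZGGCZXZZCGGCZGGCZXZZCXXZZCZZCXGGCZGGCZXZZCGGCZGGCZXZZCXXZZCZZCXXXXXZZCZZCXZZCZZCXXXGGCZGGCZXZZCGGCZGGCZXZZCXXZZCZZCXGGCZGGCZXZZCGGCZGGCZXZZCXXZZCZZCXXXXXZZCZZCXZZCZZCXXXXXXXXXXXZZCZZCXZZCZZCXXXZZCZZCXZZCZZCXXXXXXXGGCZGGCZXZZCGGCZGGCZXZZCXXZZCZZCXGGCZGGCZXZZCGGCZGGCZXZZCXXZZCZZCXXXXXZZCZZCXZZCZZCXXXGGCZGGCZXZZCGGCZGGCZXZZCXXZZCZZCXGGCZGGCZXZZCGGCZGGCZXZZCXXZZCZZCXXXXXZZCZZCXZZCZZCXXXXXXXXXXXZZCZZCXZZCZZCXXXZZCZZCXZZCZZCXXXXXXXXXXXXXXXXXXXXXXXZZCZZCXZZCZZCXXXZZCZZCXZZCZZCXXXXXXXZZCZZCXZZCZZCXXXZZCZZCXZZCZZCXXXXXXXXXXXXXXXGGCZGGCZXZZCGGCZGGCZXZZCXXZZCZZCXGGCZGGCZXZZCGGCZGGCZXZZCXXZZCZZCXXXXXZZCZZCXZZCZZCXXXGGCZGGCZXZZCGGCZGGCZXZZCXXZZCZZCXGGCZGGCZXZZCGGCZGGCZXZZCXXZZCZZCXXXXXZZCZZCXZZCZZCXXXXXXXXXXXZZCZZCXZZCZZCXXXZZCZZCXZZCZZCXXXXXXXGGCZGGCZXZZCGGCZGGCZXZZCXXZZCZZCXGGCZGGCZXZZCGGCZGGCZXZZCXXZZCZZCXXXXXZZCZZCXZZCZZCXXXGGCZGGCZXZZCGGCZGGCZXZZCXXZZCZZCXGGCZGGCZXZZCGGCZGGCZXZZCXXZZCZZCXXXXXZZCZZCXZZCZZCXXXXXXXXXXXZZCZZCXZZCZZCXXXZZCZZCXZZCZZCXXXXXXXXXXXXXXXXXXXXXXXZZCZZCXZZCZZCXXXZZCZZCXZZCZZCXXXXXXXZZCZZCXZZCZZCXXXZZCZZCXZZCZZCXXXXXXXXXXXXXXX


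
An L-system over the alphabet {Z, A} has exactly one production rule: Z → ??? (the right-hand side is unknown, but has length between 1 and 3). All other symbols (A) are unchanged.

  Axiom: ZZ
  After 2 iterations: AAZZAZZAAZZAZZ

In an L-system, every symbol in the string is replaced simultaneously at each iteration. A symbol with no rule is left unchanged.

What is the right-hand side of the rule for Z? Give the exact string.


Answer: AZZ

Derivation:
Trying Z → AZZ:
  Step 0: ZZ
  Step 1: AZZAZZ
  Step 2: AAZZAZZAAZZAZZ
Matches the given result.


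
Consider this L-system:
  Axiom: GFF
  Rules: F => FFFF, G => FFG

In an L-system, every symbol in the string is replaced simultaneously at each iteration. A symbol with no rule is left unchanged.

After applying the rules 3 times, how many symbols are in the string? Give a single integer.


Step 0: length = 3
Step 1: length = 11
Step 2: length = 43
Step 3: length = 171

Answer: 171


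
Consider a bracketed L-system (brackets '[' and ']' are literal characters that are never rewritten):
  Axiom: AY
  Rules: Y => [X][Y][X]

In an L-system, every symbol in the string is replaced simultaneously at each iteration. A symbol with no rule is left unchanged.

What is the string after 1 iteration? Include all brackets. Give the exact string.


Answer: A[X][Y][X]

Derivation:
Step 0: AY
Step 1: A[X][Y][X]


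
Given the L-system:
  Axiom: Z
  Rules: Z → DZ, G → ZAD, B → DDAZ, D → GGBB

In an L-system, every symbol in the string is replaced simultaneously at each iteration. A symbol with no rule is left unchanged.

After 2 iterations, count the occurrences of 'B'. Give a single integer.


Step 0: Z  (0 'B')
Step 1: DZ  (0 'B')
Step 2: GGBBDZ  (2 'B')

Answer: 2


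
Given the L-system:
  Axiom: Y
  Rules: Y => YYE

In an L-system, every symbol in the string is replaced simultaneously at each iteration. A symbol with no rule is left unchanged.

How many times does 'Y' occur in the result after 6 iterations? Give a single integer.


Step 0: Y  (1 'Y')
Step 1: YYE  (2 'Y')
Step 2: YYEYYEE  (4 'Y')
Step 3: YYEYYEEYYEYYEEE  (8 'Y')
Step 4: YYEYYEEYYEYYEEEYYEYYEEYYEYYEEEE  (16 'Y')
Step 5: YYEYYEEYYEYYEEEYYEYYEEYYEYYEEEEYYEYYEEYYEYYEEEYYEYYEEYYEYYEEEEE  (32 'Y')
Step 6: YYEYYEEYYEYYEEEYYEYYEEYYEYYEEEEYYEYYEEYYEYYEEEYYEYYEEYYEYYEEEEEYYEYYEEYYEYYEEEYYEYYEEYYEYYEEEEYYEYYEEYYEYYEEEYYEYYEEYYEYYEEEEEE  (64 'Y')

Answer: 64


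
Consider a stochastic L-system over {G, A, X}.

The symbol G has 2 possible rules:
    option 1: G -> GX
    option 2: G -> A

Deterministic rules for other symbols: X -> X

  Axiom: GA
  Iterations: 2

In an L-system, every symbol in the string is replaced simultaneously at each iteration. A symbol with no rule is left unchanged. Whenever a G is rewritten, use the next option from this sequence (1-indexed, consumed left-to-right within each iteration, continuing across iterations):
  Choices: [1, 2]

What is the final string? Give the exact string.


Step 0: GA
Step 1: GXA  (used choices [1])
Step 2: AXA  (used choices [2])

Answer: AXA


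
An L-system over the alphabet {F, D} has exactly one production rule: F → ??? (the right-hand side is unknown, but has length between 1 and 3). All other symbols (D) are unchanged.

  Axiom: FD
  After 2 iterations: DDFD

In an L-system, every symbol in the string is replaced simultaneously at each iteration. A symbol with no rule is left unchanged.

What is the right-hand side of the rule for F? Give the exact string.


Trying F → DF:
  Step 0: FD
  Step 1: DFD
  Step 2: DDFD
Matches the given result.

Answer: DF


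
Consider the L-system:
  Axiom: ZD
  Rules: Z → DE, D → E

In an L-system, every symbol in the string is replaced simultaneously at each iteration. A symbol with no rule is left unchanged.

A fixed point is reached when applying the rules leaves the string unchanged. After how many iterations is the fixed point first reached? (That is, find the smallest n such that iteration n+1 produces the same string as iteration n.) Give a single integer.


Step 0: ZD
Step 1: DEE
Step 2: EEE
Step 3: EEE  (unchanged — fixed point at step 2)

Answer: 2


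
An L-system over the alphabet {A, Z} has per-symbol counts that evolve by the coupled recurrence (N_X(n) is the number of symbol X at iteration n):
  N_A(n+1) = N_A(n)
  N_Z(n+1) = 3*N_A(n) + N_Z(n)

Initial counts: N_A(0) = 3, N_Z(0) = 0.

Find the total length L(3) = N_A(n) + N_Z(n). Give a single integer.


Answer: 30

Derivation:
Step 0: N_A=3, N_Z=0, L=3
Step 1: N_A=3, N_Z=9, L=12
Step 2: N_A=3, N_Z=18, L=21
Step 3: N_A=3, N_Z=27, L=30


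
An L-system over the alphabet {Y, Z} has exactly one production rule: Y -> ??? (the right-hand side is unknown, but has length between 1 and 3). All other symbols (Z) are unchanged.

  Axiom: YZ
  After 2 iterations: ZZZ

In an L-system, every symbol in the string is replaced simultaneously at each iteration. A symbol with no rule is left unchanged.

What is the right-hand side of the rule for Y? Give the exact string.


Answer: ZZ

Derivation:
Trying Y -> ZZ:
  Step 0: YZ
  Step 1: ZZZ
  Step 2: ZZZ
Matches the given result.


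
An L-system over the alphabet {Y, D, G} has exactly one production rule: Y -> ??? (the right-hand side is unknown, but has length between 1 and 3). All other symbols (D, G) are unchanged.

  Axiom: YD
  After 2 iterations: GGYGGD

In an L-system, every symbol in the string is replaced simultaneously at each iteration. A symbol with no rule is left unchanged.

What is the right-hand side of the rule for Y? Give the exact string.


Answer: GYG

Derivation:
Trying Y -> GYG:
  Step 0: YD
  Step 1: GYGD
  Step 2: GGYGGD
Matches the given result.


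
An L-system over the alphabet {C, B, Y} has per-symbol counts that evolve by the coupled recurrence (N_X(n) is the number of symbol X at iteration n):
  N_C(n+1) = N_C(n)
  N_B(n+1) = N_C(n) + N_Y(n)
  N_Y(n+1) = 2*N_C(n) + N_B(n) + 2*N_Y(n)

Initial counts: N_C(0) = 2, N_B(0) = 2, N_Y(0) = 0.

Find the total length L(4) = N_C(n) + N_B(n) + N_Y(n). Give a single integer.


Answer: 172

Derivation:
Step 0: N_C=2, N_B=2, N_Y=0, L=4
Step 1: N_C=2, N_B=2, N_Y=6, L=10
Step 2: N_C=2, N_B=8, N_Y=18, L=28
Step 3: N_C=2, N_B=20, N_Y=48, L=70
Step 4: N_C=2, N_B=50, N_Y=120, L=172


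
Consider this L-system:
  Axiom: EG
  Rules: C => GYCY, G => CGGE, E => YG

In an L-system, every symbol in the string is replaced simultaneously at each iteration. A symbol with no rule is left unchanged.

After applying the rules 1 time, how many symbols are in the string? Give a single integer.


Step 0: length = 2
Step 1: length = 6

Answer: 6


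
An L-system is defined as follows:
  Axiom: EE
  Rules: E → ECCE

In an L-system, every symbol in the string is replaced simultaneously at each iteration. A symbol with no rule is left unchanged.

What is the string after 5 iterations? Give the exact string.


Step 0: EE
Step 1: ECCEECCE
Step 2: ECCECCECCEECCECCECCE
Step 3: ECCECCECCECCECCECCECCEECCECCECCECCECCECCECCE
Step 4: ECCECCECCECCECCECCECCECCECCECCECCECCECCECCECCEECCECCECCECCECCECCECCECCECCECCECCECCECCECCECCE
Step 5: ECCECCECCECCECCECCECCECCECCECCECCECCECCECCECCECCECCECCECCECCECCECCECCECCECCECCECCECCECCECCECCEECCECCECCECCECCECCECCECCECCECCECCECCECCECCECCECCECCECCECCECCECCECCECCECCECCECCECCECCECCECCECCE

Answer: ECCECCECCECCECCECCECCECCECCECCECCECCECCECCECCECCECCECCECCECCECCECCECCECCECCECCECCECCECCECCECCEECCECCECCECCECCECCECCECCECCECCECCECCECCECCECCECCECCECCECCECCECCECCECCECCECCECCECCECCECCECCECCE


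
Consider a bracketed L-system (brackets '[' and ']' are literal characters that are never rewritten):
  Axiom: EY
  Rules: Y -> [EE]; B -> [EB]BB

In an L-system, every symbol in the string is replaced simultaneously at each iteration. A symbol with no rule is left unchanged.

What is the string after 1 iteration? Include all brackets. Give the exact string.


Step 0: EY
Step 1: E[EE]

Answer: E[EE]


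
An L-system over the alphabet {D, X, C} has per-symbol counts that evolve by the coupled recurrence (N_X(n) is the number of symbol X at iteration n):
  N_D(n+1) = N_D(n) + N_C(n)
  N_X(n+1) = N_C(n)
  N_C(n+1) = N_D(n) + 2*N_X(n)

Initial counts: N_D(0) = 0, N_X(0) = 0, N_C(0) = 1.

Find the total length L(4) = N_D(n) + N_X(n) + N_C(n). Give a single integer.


Answer: 16

Derivation:
Step 0: N_D=0, N_X=0, N_C=1, L=1
Step 1: N_D=1, N_X=1, N_C=0, L=2
Step 2: N_D=1, N_X=0, N_C=3, L=4
Step 3: N_D=4, N_X=3, N_C=1, L=8
Step 4: N_D=5, N_X=1, N_C=10, L=16


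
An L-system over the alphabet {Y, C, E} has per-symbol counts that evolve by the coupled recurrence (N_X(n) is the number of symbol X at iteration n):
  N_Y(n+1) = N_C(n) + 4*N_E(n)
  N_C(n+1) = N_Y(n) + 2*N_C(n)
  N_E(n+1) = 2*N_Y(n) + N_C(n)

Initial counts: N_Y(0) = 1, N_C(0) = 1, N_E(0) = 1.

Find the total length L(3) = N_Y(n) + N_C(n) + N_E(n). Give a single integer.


Step 0: N_Y=1, N_C=1, N_E=1, L=3
Step 1: N_Y=5, N_C=3, N_E=3, L=11
Step 2: N_Y=15, N_C=11, N_E=13, L=39
Step 3: N_Y=63, N_C=37, N_E=41, L=141

Answer: 141


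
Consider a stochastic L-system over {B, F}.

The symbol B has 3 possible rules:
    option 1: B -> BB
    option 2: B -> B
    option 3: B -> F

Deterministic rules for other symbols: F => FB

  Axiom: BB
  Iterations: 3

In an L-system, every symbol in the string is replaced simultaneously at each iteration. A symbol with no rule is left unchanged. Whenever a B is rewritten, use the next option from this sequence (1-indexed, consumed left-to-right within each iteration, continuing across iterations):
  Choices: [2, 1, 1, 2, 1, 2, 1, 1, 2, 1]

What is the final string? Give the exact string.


Answer: BBBBBBBB

Derivation:
Step 0: BB
Step 1: BBB  (used choices [2, 1])
Step 2: BBBBB  (used choices [1, 2, 1])
Step 3: BBBBBBBB  (used choices [2, 1, 1, 2, 1])


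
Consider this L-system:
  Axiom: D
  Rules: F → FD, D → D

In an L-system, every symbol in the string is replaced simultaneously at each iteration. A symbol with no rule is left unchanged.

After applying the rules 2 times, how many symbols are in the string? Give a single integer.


Step 0: length = 1
Step 1: length = 1
Step 2: length = 1

Answer: 1


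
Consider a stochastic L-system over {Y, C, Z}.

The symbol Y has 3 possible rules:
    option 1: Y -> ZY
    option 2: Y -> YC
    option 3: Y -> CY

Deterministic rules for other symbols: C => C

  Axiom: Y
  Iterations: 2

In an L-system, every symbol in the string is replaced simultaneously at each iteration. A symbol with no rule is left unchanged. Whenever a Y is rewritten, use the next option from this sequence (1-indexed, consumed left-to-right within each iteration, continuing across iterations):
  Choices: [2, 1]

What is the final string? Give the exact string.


Answer: ZYC

Derivation:
Step 0: Y
Step 1: YC  (used choices [2])
Step 2: ZYC  (used choices [1])


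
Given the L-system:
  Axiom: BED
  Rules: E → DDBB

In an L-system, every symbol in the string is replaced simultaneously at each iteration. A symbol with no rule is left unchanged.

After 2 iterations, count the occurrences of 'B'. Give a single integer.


Step 0: BED  (1 'B')
Step 1: BDDBBD  (3 'B')
Step 2: BDDBBD  (3 'B')

Answer: 3


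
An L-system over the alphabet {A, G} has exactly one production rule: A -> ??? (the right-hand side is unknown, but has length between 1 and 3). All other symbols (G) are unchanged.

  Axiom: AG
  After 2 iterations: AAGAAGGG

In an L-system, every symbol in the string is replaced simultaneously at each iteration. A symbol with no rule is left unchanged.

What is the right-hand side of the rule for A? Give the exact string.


Answer: AAG

Derivation:
Trying A -> AAG:
  Step 0: AG
  Step 1: AAGG
  Step 2: AAGAAGGG
Matches the given result.


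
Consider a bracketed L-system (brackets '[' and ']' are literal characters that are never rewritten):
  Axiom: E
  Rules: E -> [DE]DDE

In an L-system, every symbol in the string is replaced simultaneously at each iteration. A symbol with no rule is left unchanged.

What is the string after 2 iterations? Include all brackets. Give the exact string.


Step 0: E
Step 1: [DE]DDE
Step 2: [D[DE]DDE]DD[DE]DDE

Answer: [D[DE]DDE]DD[DE]DDE


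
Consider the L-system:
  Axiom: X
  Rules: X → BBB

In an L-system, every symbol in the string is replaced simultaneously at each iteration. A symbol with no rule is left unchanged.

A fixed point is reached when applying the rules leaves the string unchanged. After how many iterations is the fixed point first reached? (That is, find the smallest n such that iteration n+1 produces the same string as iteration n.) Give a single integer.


Answer: 1

Derivation:
Step 0: X
Step 1: BBB
Step 2: BBB  (unchanged — fixed point at step 1)


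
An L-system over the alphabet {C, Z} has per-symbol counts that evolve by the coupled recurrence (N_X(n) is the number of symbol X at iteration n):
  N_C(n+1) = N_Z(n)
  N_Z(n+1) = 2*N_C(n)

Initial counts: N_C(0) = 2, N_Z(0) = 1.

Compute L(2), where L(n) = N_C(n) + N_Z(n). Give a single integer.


Answer: 6

Derivation:
Step 0: N_C=2, N_Z=1, L=3
Step 1: N_C=1, N_Z=4, L=5
Step 2: N_C=4, N_Z=2, L=6


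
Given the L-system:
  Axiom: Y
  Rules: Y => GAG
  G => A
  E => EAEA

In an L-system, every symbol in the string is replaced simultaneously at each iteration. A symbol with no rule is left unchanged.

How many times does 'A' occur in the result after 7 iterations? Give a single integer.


Step 0: Y  (0 'A')
Step 1: GAG  (1 'A')
Step 2: AAA  (3 'A')
Step 3: AAA  (3 'A')
Step 4: AAA  (3 'A')
Step 5: AAA  (3 'A')
Step 6: AAA  (3 'A')
Step 7: AAA  (3 'A')

Answer: 3


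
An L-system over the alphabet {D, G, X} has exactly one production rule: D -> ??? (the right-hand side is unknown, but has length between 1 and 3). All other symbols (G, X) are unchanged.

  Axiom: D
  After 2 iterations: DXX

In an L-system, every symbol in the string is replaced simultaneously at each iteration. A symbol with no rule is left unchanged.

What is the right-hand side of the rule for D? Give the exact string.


Answer: DX

Derivation:
Trying D -> DX:
  Step 0: D
  Step 1: DX
  Step 2: DXX
Matches the given result.


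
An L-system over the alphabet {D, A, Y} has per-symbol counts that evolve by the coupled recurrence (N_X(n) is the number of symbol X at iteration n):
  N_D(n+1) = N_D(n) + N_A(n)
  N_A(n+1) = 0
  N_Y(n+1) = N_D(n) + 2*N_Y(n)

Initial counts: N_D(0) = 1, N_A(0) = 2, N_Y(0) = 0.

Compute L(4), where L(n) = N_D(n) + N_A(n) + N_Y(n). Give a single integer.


Step 0: N_D=1, N_A=2, N_Y=0, L=3
Step 1: N_D=3, N_A=0, N_Y=1, L=4
Step 2: N_D=3, N_A=0, N_Y=5, L=8
Step 3: N_D=3, N_A=0, N_Y=13, L=16
Step 4: N_D=3, N_A=0, N_Y=29, L=32

Answer: 32


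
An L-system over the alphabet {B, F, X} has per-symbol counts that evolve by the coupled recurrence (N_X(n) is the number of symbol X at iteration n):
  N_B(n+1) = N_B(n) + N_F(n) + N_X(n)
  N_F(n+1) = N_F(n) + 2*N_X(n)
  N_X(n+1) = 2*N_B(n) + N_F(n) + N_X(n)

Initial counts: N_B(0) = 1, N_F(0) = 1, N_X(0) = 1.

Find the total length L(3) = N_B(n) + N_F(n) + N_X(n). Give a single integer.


Step 0: N_B=1, N_F=1, N_X=1, L=3
Step 1: N_B=3, N_F=3, N_X=4, L=10
Step 2: N_B=10, N_F=11, N_X=13, L=34
Step 3: N_B=34, N_F=37, N_X=44, L=115

Answer: 115


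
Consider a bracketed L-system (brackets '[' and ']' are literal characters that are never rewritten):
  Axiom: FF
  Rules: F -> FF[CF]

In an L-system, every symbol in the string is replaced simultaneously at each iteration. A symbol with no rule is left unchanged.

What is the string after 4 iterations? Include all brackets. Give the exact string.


Answer: FF[CF]FF[CF][CFF[CF]]FF[CF]FF[CF][CFF[CF]][CFF[CF]FF[CF][CFF[CF]]]FF[CF]FF[CF][CFF[CF]]FF[CF]FF[CF][CFF[CF]][CFF[CF]FF[CF][CFF[CF]]][CFF[CF]FF[CF][CFF[CF]]FF[CF]FF[CF][CFF[CF]][CFF[CF]FF[CF][CFF[CF]]]]FF[CF]FF[CF][CFF[CF]]FF[CF]FF[CF][CFF[CF]][CFF[CF]FF[CF][CFF[CF]]]FF[CF]FF[CF][CFF[CF]]FF[CF]FF[CF][CFF[CF]][CFF[CF]FF[CF][CFF[CF]]][CFF[CF]FF[CF][CFF[CF]]FF[CF]FF[CF][CFF[CF]][CFF[CF]FF[CF][CFF[CF]]]]

Derivation:
Step 0: FF
Step 1: FF[CF]FF[CF]
Step 2: FF[CF]FF[CF][CFF[CF]]FF[CF]FF[CF][CFF[CF]]
Step 3: FF[CF]FF[CF][CFF[CF]]FF[CF]FF[CF][CFF[CF]][CFF[CF]FF[CF][CFF[CF]]]FF[CF]FF[CF][CFF[CF]]FF[CF]FF[CF][CFF[CF]][CFF[CF]FF[CF][CFF[CF]]]
Step 4: FF[CF]FF[CF][CFF[CF]]FF[CF]FF[CF][CFF[CF]][CFF[CF]FF[CF][CFF[CF]]]FF[CF]FF[CF][CFF[CF]]FF[CF]FF[CF][CFF[CF]][CFF[CF]FF[CF][CFF[CF]]][CFF[CF]FF[CF][CFF[CF]]FF[CF]FF[CF][CFF[CF]][CFF[CF]FF[CF][CFF[CF]]]]FF[CF]FF[CF][CFF[CF]]FF[CF]FF[CF][CFF[CF]][CFF[CF]FF[CF][CFF[CF]]]FF[CF]FF[CF][CFF[CF]]FF[CF]FF[CF][CFF[CF]][CFF[CF]FF[CF][CFF[CF]]][CFF[CF]FF[CF][CFF[CF]]FF[CF]FF[CF][CFF[CF]][CFF[CF]FF[CF][CFF[CF]]]]


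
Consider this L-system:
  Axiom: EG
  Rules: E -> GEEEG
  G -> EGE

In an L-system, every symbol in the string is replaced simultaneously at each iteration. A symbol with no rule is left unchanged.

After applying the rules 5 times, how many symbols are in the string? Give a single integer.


Step 0: length = 2
Step 1: length = 8
Step 2: length = 34
Step 3: length = 144
Step 4: length = 610
Step 5: length = 2584

Answer: 2584


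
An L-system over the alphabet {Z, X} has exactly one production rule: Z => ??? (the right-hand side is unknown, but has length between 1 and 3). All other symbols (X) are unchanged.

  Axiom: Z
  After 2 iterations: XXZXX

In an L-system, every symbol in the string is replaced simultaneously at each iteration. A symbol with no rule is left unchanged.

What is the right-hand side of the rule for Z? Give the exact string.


Trying Z => XZX:
  Step 0: Z
  Step 1: XZX
  Step 2: XXZXX
Matches the given result.

Answer: XZX


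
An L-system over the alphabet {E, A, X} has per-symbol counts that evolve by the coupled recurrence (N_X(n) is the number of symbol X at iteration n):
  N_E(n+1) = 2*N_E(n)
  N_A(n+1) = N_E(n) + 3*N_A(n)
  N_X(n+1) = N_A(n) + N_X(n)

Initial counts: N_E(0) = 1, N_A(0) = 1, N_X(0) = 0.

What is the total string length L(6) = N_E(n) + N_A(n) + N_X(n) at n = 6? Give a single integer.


Answer: 2123

Derivation:
Step 0: N_E=1, N_A=1, N_X=0, L=2
Step 1: N_E=2, N_A=4, N_X=1, L=7
Step 2: N_E=4, N_A=14, N_X=5, L=23
Step 3: N_E=8, N_A=46, N_X=19, L=73
Step 4: N_E=16, N_A=146, N_X=65, L=227
Step 5: N_E=32, N_A=454, N_X=211, L=697
Step 6: N_E=64, N_A=1394, N_X=665, L=2123


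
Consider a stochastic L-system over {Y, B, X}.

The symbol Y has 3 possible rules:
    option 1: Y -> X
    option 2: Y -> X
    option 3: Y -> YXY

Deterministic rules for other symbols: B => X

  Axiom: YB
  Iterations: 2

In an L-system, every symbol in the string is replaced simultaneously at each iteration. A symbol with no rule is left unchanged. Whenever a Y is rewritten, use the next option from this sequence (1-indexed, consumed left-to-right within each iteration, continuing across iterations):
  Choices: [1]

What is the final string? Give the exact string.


Answer: XX

Derivation:
Step 0: YB
Step 1: XX  (used choices [1])
Step 2: XX  (used choices [])


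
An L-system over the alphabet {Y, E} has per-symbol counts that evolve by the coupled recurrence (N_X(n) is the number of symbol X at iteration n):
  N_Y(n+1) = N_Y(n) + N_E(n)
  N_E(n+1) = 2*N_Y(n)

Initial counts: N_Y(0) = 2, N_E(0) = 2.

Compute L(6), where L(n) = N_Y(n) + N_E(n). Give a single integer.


Step 0: N_Y=2, N_E=2, L=4
Step 1: N_Y=4, N_E=4, L=8
Step 2: N_Y=8, N_E=8, L=16
Step 3: N_Y=16, N_E=16, L=32
Step 4: N_Y=32, N_E=32, L=64
Step 5: N_Y=64, N_E=64, L=128
Step 6: N_Y=128, N_E=128, L=256

Answer: 256


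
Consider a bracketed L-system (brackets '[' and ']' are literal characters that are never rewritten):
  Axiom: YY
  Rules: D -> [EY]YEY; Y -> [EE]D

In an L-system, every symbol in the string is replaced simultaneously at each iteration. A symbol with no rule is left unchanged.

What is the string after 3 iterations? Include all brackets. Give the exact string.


Step 0: YY
Step 1: [EE]D[EE]D
Step 2: [EE][EY]YEY[EE][EY]YEY
Step 3: [EE][E[EE]D][EE]DE[EE]D[EE][E[EE]D][EE]DE[EE]D

Answer: [EE][E[EE]D][EE]DE[EE]D[EE][E[EE]D][EE]DE[EE]D


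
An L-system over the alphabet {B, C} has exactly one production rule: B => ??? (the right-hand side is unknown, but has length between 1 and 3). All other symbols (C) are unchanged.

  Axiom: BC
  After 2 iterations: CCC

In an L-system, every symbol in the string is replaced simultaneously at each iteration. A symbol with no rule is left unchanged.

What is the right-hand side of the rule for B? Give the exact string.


Trying B => CC:
  Step 0: BC
  Step 1: CCC
  Step 2: CCC
Matches the given result.

Answer: CC


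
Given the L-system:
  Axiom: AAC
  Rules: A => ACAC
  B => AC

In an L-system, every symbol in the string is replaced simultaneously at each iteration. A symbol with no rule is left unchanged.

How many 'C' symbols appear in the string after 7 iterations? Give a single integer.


Step 0: length=3, 'C' count=1
Step 1: length=9, 'C' count=5
Step 2: length=21, 'C' count=13
Step 3: length=45, 'C' count=29
Step 4: length=93, 'C' count=61
Step 5: length=189, 'C' count=125
Step 6: length=381, 'C' count=253
Step 7: length=765, 'C' count=509
Final string: ACACCACACCCACACCACACCCCACACCACACCCACACCACACCCCCACACCACACCCACACCACACCCCACACCACACCCACACCACACCCCCCACACCACACCCACACCACACCCCACACCACACCCACACCACACCCCCACACCACACCCACACCACACCCCACACCACACCCACACCACACCCCCCCACACCACACCCACACCACACCCCACACCACACCCACACCACACCCCCACACCACACCCACACCACACCCCACACCACACCCACACCACACCCCCCACACCACACCCACACCACACCCCACACCACACCCACACCACACCCCCACACCACACCCACACCACACCCCACACCACACCCACACCACACCCCCCCACACCACACCCACACCACACCCCACACCACACCCACACCACACCCCCACACCACACCCACACCACACCCCACACCACACCCACACCACACCCCCCACACCACACCCACACCACACCCCACACCACACCCACACCACACCCCCACACCACACCCACACCACACCCCACACCACACCCACACCACACCCCCCCACACCACACCCACACCACACCCCACACCACACCCACACCACACCCCCACACCACACCCACACCACACCCCACACCACACCCACACCACACCCCCCACACCACACCCACACCACACCCCACACCACACCCACACCACACCCCCACACCACACCCACACCACACCCCACACCACACCCACACCACACCCCCCCC

Answer: 509


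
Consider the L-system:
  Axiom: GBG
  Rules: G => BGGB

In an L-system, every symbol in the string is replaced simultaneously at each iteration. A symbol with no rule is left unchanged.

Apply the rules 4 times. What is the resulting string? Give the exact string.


Answer: BBBBGGBBGGBBBBGGBBGGBBBBBBGGBBGGBBBBGGBBGGBBBBBBBBBGGBBGGBBBBGGBBGGBBBBBBGGBBGGBBBBGGBBGGBBBB

Derivation:
Step 0: GBG
Step 1: BGGBBBGGB
Step 2: BBGGBBGGBBBBBGGBBGGBB
Step 3: BBBGGBBGGBBBBGGBBGGBBBBBBBGGBBGGBBBBGGBBGGBBB
Step 4: BBBBGGBBGGBBBBGGBBGGBBBBBBGGBBGGBBBBGGBBGGBBBBBBBBBGGBBGGBBBBGGBBGGBBBBBBGGBBGGBBBBGGBBGGBBBB


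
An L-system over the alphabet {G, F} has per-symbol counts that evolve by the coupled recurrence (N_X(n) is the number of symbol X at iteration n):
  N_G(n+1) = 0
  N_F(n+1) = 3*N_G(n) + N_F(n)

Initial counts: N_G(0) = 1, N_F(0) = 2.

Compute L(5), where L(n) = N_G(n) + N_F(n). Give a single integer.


Step 0: N_G=1, N_F=2, L=3
Step 1: N_G=0, N_F=5, L=5
Step 2: N_G=0, N_F=5, L=5
Step 3: N_G=0, N_F=5, L=5
Step 4: N_G=0, N_F=5, L=5
Step 5: N_G=0, N_F=5, L=5

Answer: 5


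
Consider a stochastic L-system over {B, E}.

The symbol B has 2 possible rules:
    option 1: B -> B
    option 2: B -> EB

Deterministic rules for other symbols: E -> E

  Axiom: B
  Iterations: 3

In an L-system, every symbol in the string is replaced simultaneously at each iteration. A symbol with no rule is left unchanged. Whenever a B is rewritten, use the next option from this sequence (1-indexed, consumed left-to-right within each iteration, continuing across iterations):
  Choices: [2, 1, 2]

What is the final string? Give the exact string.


Answer: EEB

Derivation:
Step 0: B
Step 1: EB  (used choices [2])
Step 2: EB  (used choices [1])
Step 3: EEB  (used choices [2])


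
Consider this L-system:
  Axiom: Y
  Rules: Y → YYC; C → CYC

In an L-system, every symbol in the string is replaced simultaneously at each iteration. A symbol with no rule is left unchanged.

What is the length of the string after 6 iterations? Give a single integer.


Answer: 729

Derivation:
Step 0: length = 1
Step 1: length = 3
Step 2: length = 9
Step 3: length = 27
Step 4: length = 81
Step 5: length = 243
Step 6: length = 729


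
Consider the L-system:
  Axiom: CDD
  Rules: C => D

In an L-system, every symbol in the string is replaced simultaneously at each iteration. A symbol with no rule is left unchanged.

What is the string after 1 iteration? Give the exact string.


Answer: DDD

Derivation:
Step 0: CDD
Step 1: DDD


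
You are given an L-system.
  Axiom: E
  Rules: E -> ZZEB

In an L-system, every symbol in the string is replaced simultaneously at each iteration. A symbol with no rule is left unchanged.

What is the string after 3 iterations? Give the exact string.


Answer: ZZZZZZEBBB

Derivation:
Step 0: E
Step 1: ZZEB
Step 2: ZZZZEBB
Step 3: ZZZZZZEBBB


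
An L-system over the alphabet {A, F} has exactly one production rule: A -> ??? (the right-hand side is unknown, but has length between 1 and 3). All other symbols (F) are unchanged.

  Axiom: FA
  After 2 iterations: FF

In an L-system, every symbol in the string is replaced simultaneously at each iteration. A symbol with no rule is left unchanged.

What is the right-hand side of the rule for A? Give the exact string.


Trying A -> F:
  Step 0: FA
  Step 1: FF
  Step 2: FF
Matches the given result.

Answer: F


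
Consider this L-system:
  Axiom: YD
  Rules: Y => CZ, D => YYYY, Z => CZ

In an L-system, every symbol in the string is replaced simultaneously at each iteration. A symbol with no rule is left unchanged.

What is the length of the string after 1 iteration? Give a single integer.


Step 0: length = 2
Step 1: length = 6

Answer: 6


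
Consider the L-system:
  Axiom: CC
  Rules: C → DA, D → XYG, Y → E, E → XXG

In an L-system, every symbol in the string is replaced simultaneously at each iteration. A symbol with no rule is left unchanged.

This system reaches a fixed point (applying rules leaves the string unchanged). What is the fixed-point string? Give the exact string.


Step 0: CC
Step 1: DADA
Step 2: XYGAXYGA
Step 3: XEGAXEGA
Step 4: XXXGGAXXXGGA
Step 5: XXXGGAXXXGGA  (unchanged — fixed point at step 4)

Answer: XXXGGAXXXGGA


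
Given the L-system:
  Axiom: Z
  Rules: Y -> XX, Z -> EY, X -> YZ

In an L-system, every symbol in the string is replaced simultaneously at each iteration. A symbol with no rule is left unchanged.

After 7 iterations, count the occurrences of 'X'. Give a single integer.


Step 0: Z  (0 'X')
Step 1: EY  (0 'X')
Step 2: EXX  (2 'X')
Step 3: EYZYZ  (0 'X')
Step 4: EXXEYXXEY  (4 'X')
Step 5: EYZYZEXXYZYZEXX  (4 'X')
Step 6: EXXEYXXEYEYZYZXXEYXXEYEYZYZ  (8 'X')
Step 7: EYZYZEXXYZYZEXXEXXEYXXEYYZYZEXXYZYZEXXEXXEYXXEY  (16 'X')

Answer: 16


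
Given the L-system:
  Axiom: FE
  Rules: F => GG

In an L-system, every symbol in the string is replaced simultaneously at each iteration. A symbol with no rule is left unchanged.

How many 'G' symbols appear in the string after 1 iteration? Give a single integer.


Step 0: FE  (0 'G')
Step 1: GGE  (2 'G')

Answer: 2


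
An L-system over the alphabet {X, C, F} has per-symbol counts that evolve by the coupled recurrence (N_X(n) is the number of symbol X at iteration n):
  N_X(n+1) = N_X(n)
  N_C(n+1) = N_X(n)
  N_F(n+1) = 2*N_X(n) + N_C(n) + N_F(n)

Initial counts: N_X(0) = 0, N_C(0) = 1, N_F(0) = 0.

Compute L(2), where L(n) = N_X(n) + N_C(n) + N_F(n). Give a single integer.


Step 0: N_X=0, N_C=1, N_F=0, L=1
Step 1: N_X=0, N_C=0, N_F=1, L=1
Step 2: N_X=0, N_C=0, N_F=1, L=1

Answer: 1


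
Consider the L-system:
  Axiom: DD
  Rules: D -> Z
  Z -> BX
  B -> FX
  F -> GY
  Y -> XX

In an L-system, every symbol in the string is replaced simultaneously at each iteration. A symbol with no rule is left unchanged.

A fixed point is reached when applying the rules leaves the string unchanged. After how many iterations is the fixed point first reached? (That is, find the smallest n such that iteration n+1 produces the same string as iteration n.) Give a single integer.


Step 0: DD
Step 1: ZZ
Step 2: BXBX
Step 3: FXXFXX
Step 4: GYXXGYXX
Step 5: GXXXXGXXXX
Step 6: GXXXXGXXXX  (unchanged — fixed point at step 5)

Answer: 5


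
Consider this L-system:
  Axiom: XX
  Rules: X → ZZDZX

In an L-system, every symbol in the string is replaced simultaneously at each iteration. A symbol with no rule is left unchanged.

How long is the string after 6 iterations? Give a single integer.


Answer: 50

Derivation:
Step 0: length = 2
Step 1: length = 10
Step 2: length = 18
Step 3: length = 26
Step 4: length = 34
Step 5: length = 42
Step 6: length = 50


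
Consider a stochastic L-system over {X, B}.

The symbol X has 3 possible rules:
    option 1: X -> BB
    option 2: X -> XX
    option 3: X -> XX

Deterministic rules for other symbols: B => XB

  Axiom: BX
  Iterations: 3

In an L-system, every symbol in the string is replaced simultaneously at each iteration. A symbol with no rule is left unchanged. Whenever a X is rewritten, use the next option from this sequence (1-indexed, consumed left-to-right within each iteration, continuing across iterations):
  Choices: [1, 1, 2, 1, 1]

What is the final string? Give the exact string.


Step 0: BX
Step 1: XBBB  (used choices [1])
Step 2: BBXBXBXB  (used choices [1])
Step 3: XBXBXXXBBBXBBBXB  (used choices [2, 1, 1])

Answer: XBXBXXXBBBXBBBXB


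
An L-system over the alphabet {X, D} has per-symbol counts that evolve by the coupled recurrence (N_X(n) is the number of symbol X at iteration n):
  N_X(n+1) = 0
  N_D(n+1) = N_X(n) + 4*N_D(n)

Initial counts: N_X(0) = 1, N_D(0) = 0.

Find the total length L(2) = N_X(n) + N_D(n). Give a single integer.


Answer: 4

Derivation:
Step 0: N_X=1, N_D=0, L=1
Step 1: N_X=0, N_D=1, L=1
Step 2: N_X=0, N_D=4, L=4


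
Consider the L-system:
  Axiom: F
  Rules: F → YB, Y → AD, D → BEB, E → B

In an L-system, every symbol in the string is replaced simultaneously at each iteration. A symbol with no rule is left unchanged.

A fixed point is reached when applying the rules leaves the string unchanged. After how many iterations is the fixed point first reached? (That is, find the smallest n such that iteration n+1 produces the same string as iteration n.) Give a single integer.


Step 0: F
Step 1: YB
Step 2: ADB
Step 3: ABEBB
Step 4: ABBBB
Step 5: ABBBB  (unchanged — fixed point at step 4)

Answer: 4


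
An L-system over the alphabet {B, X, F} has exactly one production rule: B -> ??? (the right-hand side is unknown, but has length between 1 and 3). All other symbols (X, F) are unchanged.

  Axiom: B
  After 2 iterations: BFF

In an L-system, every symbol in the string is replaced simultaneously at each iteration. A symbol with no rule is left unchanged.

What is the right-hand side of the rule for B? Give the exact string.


Answer: BF

Derivation:
Trying B -> BF:
  Step 0: B
  Step 1: BF
  Step 2: BFF
Matches the given result.


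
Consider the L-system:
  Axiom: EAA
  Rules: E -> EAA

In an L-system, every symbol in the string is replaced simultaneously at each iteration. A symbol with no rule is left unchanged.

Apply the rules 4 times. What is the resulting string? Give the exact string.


Answer: EAAAAAAAAAA

Derivation:
Step 0: EAA
Step 1: EAAAA
Step 2: EAAAAAA
Step 3: EAAAAAAAA
Step 4: EAAAAAAAAAA


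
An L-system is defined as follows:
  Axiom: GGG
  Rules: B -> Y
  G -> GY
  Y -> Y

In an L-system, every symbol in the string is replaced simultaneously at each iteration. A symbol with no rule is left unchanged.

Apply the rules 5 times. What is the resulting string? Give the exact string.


Step 0: GGG
Step 1: GYGYGY
Step 2: GYYGYYGYY
Step 3: GYYYGYYYGYYY
Step 4: GYYYYGYYYYGYYYY
Step 5: GYYYYYGYYYYYGYYYYY

Answer: GYYYYYGYYYYYGYYYYY


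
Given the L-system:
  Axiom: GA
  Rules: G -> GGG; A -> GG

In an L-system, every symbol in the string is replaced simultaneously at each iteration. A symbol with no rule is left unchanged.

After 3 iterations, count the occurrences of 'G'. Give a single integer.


Step 0: GA  (1 'G')
Step 1: GGGGG  (5 'G')
Step 2: GGGGGGGGGGGGGGG  (15 'G')
Step 3: GGGGGGGGGGGGGGGGGGGGGGGGGGGGGGGGGGGGGGGGGGGGG  (45 'G')

Answer: 45


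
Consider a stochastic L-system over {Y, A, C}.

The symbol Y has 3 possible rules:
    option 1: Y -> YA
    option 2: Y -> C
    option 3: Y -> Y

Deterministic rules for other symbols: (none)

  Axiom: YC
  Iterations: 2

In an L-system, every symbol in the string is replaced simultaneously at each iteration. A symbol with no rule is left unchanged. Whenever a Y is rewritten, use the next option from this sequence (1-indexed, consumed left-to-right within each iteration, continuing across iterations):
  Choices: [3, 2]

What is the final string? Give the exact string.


Step 0: YC
Step 1: YC  (used choices [3])
Step 2: CC  (used choices [2])

Answer: CC


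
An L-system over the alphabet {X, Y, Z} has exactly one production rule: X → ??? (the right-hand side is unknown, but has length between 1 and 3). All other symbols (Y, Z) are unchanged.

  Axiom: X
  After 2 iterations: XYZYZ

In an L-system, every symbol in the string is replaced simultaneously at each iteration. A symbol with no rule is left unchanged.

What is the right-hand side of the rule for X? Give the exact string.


Answer: XYZ

Derivation:
Trying X → XYZ:
  Step 0: X
  Step 1: XYZ
  Step 2: XYZYZ
Matches the given result.
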